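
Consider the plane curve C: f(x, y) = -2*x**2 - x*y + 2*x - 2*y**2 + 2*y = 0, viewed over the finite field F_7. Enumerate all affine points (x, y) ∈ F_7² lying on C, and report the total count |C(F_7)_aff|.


Affine F_7-points: {(0, 0), (0, 1), (1, 0), (1, 4), (4, 1), (4, 5), (5, 4), (5, 5)}; count = 8.

For each of the 49 pairs (x, y) ∈ F_7², evaluate f(x, y) mod 7. Record the zeros.
  x = 0: [0↦0, 1↦0, 2↦3, 3↦2, 4↦4, 5↦2, 6↦3]  zeros at y ∈ {0, 1}
  x = 1: [0↦0, 1↦6, 2↦1, 3↦6, 4↦0, 5↦4, 6↦4]  zeros at y ∈ {0, 4}
  x = 2: [0↦3, 1↦1, 2↦2, 3↦6, 4↦6, 5↦2, 6↦1]  zeros at y ∈ ∅
  x = 3: [0↦2, 1↦6, 2↦6, 3↦2, 4↦1, 5↦3, 6↦1]  zeros at y ∈ ∅
  x = 4: [0↦4, 1↦0, 2↦6, 3↦1, 4↦6, 5↦0, 6↦4]  zeros at y ∈ {1, 5}
  x = 5: [0↦2, 1↦4, 2↦2, 3↦3, 4↦0, 5↦0, 6↦3]  zeros at y ∈ {4, 5}
  x = 6: [0↦3, 1↦4, 2↦1, 3↦1, 4↦4, 5↦3, 6↦5]  zeros at y ∈ ∅
Collecting zeros: affine points = {(0, 0), (0, 1), (1, 0), (1, 4), (4, 1), (4, 5), (5, 4), (5, 5)}.
Total count |C(F_7)_aff| = 8.


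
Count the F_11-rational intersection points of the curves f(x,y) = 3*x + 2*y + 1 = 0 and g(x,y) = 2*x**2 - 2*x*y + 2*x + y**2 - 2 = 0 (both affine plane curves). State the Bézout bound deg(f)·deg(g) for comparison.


Common zeros: {(3, 6), (7, 0)}; count = 2; Bézout bound = 2.

deg(f) = 1, deg(g) = 2, so Bézout bound = 2.
Scan x ∈ F_11. For each x, list the y ∈ F_11 with f(x, y) ≡ 0 and those with g(x, y) ≡ 0 (mod 11); the common zeros in that column are the intersection.
  x = 0: f ≡ 0 at y ∈ {5}; g ≡ 0 at y ∈ ∅; common: ∅.
  x = 1: f ≡ 0 at y ∈ {9}; g ≡ 0 at y ∈ ∅; common: ∅.
  x = 2: f ≡ 0 at y ∈ {2}; g ≡ 0 at y ∈ {6, 9}; common: ∅.
  x = 3: f ≡ 0 at y ∈ {6}; g ≡ 0 at y ∈ {0, 6}; common: {6}.
  x = 4: f ≡ 0 at y ∈ {10}; g ≡ 0 at y ∈ {4}; common: ∅.
  x = 5: f ≡ 0 at y ∈ {3}; g ≡ 0 at y ∈ {5}; common: ∅.
  x = 6: f ≡ 0 at y ∈ {7}; g ≡ 0 at y ∈ {3, 9}; common: ∅.
  x = 7: f ≡ 0 at y ∈ {0}; g ≡ 0 at y ∈ {0, 3}; common: {0}.
  x = 8: f ≡ 0 at y ∈ {4}; g ≡ 0 at y ∈ ∅; common: ∅.
  x = 9: f ≡ 0 at y ∈ {8}; g ≡ 0 at y ∈ ∅; common: ∅.
  x = 10: f ≡ 0 at y ∈ {1}; g ≡ 0 at y ∈ {4, 5}; common: ∅.
Collecting: common zeros = {(3, 6), (7, 0)}, so the count is 2.
Comparison with the Bézout bound: 2 ≤ 2 = deg(f)·deg(g), as expected for curves with no common component (the bound is attained).


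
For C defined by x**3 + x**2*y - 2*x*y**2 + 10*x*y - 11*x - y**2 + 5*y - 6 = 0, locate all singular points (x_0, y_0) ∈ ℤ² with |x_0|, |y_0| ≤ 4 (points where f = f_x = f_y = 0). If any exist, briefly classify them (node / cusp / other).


Singular points: {(-1, 2)}; classification: node.

Compute partial derivatives:
  f_x = 3*x**2 + 2*x*y - 2*y**2 + 10*y - 11.
  f_y = x**2 - 4*x*y + 10*x - 2*y + 5.
Scan x_0 ∈ {−4, ..., 4}. For each x_0, f_y(x_0, y) is a polynomial in y; find its integer roots y ∈ {−4, ..., 4}, then test f_x and f at those candidates.
  x = -4: f_y(-4, y) = 14*y - 19; no integer root y with |y| ≤ 4.
  x = -3: f_y(-3, y) = 10*y - 16; no integer root y with |y| ≤ 4.
  x = -2: f_y(-2, y) = 6*y - 11; no integer root y with |y| ≤ 4.
  x = -1: f_y(-1, y) = 2*y - 4; vanishes at y ∈ {2}. (-1, 2): f_x = 0, f = 0 — SINGULAR.
  x = 0: f_y(0, y) = 5 - 2*y; no integer root y with |y| ≤ 4.
  x = 1: f_y(1, y) = 16 - 6*y; no integer root y with |y| ≤ 4.
  x = 2: f_y(2, y) = 29 - 10*y; no integer root y with |y| ≤ 4.
  x = 3: f_y(3, y) = 44 - 14*y; no integer root y with |y| ≤ 4.
  x = 4: f_y(4, y) = 61 - 18*y; no integer root y with |y| ≤ 4.
Only singular point on the grid: (-1, 2).
Classify: substitute x = -1 + u, y = 2 + v and expand: f = u**3 + u**2*v - u**2 - 2*u*v**2 + v**2.
No constant or linear terms (consistent with a singular point). Quadratic part: -u**2 + v**2. Cubic part: u**3 + u**2*v - 2*u*v**2.
The quadratic part v**2 - u**2 = (v − u)(v + u) splits into two distinct linear factors, so there are two distinct tangent lines y − 2 = ±(x − -1) — this is a node (ordinary double point).
Classification: node.


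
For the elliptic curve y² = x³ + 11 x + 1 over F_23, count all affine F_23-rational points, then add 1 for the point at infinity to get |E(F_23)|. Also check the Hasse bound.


Affine points = {(0, 1), (0, 22), (1, 6), (1, 17), (2, 10), (2, 13), (8, 7), (8, 16), (9, 1), (9, 22), (11, 2), (11, 21), (13, 8), (13, 15), (14, 1), (14, 22), (16, 8), (16, 15), (17, 8), (17, 15), (19, 10), (19, 13), (22, 9), (22, 14)}; affine count = 24; |E(F_23)| = 25.

Discriminant check: Δ ∝ 4a³ + 27b² = 4·11³ + 27·1² = 4·1331 + 27·1 ≡ 15 (mod 23). Nonzero ⇒ E is nonsingular.
For each x ∈ F_23, compute rhs = x³ + 11·x + 1 mod 23, then count y ∈ F_23 with y² ≡ rhs.
  x = 0: rhs = 1, matching y values: 1, 22 (2 points).
  x = 1: rhs = 13, matching y values: 6, 17 (2 points).
  x = 2: rhs = 8, matching y values: 10, 13 (2 points).
  x = 3: rhs = 15, matching y values: none (0 points).
  x = 4: rhs = 17, matching y values: none (0 points).
  x = 5: rhs = 20, matching y values: none (0 points).
  x = 6: rhs = 7, matching y values: none (0 points).
  x = 7: rhs = 7, matching y values: none (0 points).
  x = 8: rhs = 3, matching y values: 7, 16 (2 points).
  x = 9: rhs = 1, matching y values: 1, 22 (2 points).
  x = 10: rhs = 7, matching y values: none (0 points).
  x = 11: rhs = 4, matching y values: 2, 21 (2 points).
  x = 12: rhs = 21, matching y values: none (0 points).
  x = 13: rhs = 18, matching y values: 8, 15 (2 points).
  x = 14: rhs = 1, matching y values: 1, 22 (2 points).
  x = 15: rhs = 22, matching y values: none (0 points).
  x = 16: rhs = 18, matching y values: 8, 15 (2 points).
  x = 17: rhs = 18, matching y values: 8, 15 (2 points).
  x = 18: rhs = 5, matching y values: none (0 points).
  x = 19: rhs = 8, matching y values: 10, 13 (2 points).
  x = 20: rhs = 10, matching y values: none (0 points).
  x = 21: rhs = 17, matching y values: none (0 points).
  x = 22: rhs = 12, matching y values: 9, 14 (2 points).
Total affine count: 24.
Full point count |E(F_23)| = 24 + 1 = 25.
Hasse bound: |25 − (23+1)| = |1| = 1 ≤ 2√23 ≈ 9.5917 ✓.


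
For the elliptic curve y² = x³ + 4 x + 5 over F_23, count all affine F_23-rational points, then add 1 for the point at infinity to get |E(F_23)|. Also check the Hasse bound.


Affine points = {(4, 4), (4, 19), (5, 9), (5, 14), (7, 10), (7, 13), (11, 0), (13, 0), (15, 6), (15, 17), (16, 5), (16, 18), (17, 8), (17, 15), (20, 9), (20, 14), (21, 9), (21, 14), (22, 0)}; affine count = 19; |E(F_23)| = 20.

Discriminant check: Δ ∝ 4a³ + 27b² = 4·4³ + 27·5² = 4·64 + 27·25 ≡ 11 (mod 23). Nonzero ⇒ E is nonsingular.
For each x ∈ F_23, compute rhs = x³ + 4·x + 5 mod 23, then count y ∈ F_23 with y² ≡ rhs.
  x = 0: rhs = 5, matching y values: none (0 points).
  x = 1: rhs = 10, matching y values: none (0 points).
  x = 2: rhs = 21, matching y values: none (0 points).
  x = 3: rhs = 21, matching y values: none (0 points).
  x = 4: rhs = 16, matching y values: 4, 19 (2 points).
  x = 5: rhs = 12, matching y values: 9, 14 (2 points).
  x = 6: rhs = 15, matching y values: none (0 points).
  x = 7: rhs = 8, matching y values: 10, 13 (2 points).
  x = 8: rhs = 20, matching y values: none (0 points).
  x = 9: rhs = 11, matching y values: none (0 points).
  x = 10: rhs = 10, matching y values: none (0 points).
  x = 11: rhs = 0, matching y values: 0 (1 points).
  x = 12: rhs = 10, matching y values: none (0 points).
  x = 13: rhs = 0, matching y values: 0 (1 points).
  x = 14: rhs = 22, matching y values: none (0 points).
  x = 15: rhs = 13, matching y values: 6, 17 (2 points).
  x = 16: rhs = 2, matching y values: 5, 18 (2 points).
  x = 17: rhs = 18, matching y values: 8, 15 (2 points).
  x = 18: rhs = 21, matching y values: none (0 points).
  x = 19: rhs = 17, matching y values: none (0 points).
  x = 20: rhs = 12, matching y values: 9, 14 (2 points).
  x = 21: rhs = 12, matching y values: 9, 14 (2 points).
  x = 22: rhs = 0, matching y values: 0 (1 points).
Total affine count: 19.
Full point count |E(F_23)| = 19 + 1 = 20.
Hasse bound: |20 − (23+1)| = |-4| = 4 ≤ 2√23 ≈ 9.5917 ✓.


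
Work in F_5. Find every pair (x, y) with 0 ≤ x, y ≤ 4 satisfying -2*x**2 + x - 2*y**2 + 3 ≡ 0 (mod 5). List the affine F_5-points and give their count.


Affine F_5-points: {(0, 2), (0, 3), (1, 1), (1, 4), (2, 1), (2, 4), (3, 2), (3, 3), (4, 0)}; count = 9.

For each of the 25 pairs (x, y) ∈ F_5², evaluate f(x, y) mod 5. Record the zeros.
  x = 0: [0↦3, 1↦1, 2↦0, 3↦0, 4↦1]  zeros at y ∈ {2, 3}
  x = 1: [0↦2, 1↦0, 2↦4, 3↦4, 4↦0]  zeros at y ∈ {1, 4}
  x = 2: [0↦2, 1↦0, 2↦4, 3↦4, 4↦0]  zeros at y ∈ {1, 4}
  x = 3: [0↦3, 1↦1, 2↦0, 3↦0, 4↦1]  zeros at y ∈ {2, 3}
  x = 4: [0↦0, 1↦3, 2↦2, 3↦2, 4↦3]  zeros at y ∈ {0}
Collecting zeros: affine points = {(0, 2), (0, 3), (1, 1), (1, 4), (2, 1), (2, 4), (3, 2), (3, 3), (4, 0)}.
Total count |C(F_5)_aff| = 9.


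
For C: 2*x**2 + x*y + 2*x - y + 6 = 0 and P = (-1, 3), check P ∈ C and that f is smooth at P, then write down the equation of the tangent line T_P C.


Tangent line at P: x - 2*y + 7 = 0.

Step 1: f(-1, 3) = 0, so P lies on C.
Step 2: partial derivatives
  f_x(x, y) = 4*x + y + 2, f_y(x, y) = x - 1.
  f_x(P) = 1, f_y(P) = -2 (gradient nonzero, so P is smooth).
Step 3: tangent line at P: 1·(x − -1) + -2·(y − 3) = 0.
Expanding: x - 2*y + 7 = 0.


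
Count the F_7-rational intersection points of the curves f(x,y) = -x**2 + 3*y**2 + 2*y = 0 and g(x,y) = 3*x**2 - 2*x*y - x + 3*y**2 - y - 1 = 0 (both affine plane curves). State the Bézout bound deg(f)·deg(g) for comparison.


Common zeros: {(1, 6), (3, 2)}; count = 2; Bézout bound = 4.

deg(f) = 2, deg(g) = 2, so Bézout bound = 4.
Scan x ∈ F_7. For each x, list the y ∈ F_7 with f(x, y) ≡ 0 and those with g(x, y) ≡ 0 (mod 7); the common zeros in that column are the intersection.
  x = 0: f ≡ 0 at y ∈ {0, 4}; g ≡ 0 at y ∈ ∅; common: ∅.
  x = 1: f ≡ 0 at y ∈ {5, 6}; g ≡ 0 at y ∈ {2, 6}; common: {6}.
  x = 2: f ≡ 0 at y ∈ ∅; g ≡ 0 at y ∈ {1, 3}; common: ∅.
  x = 3: f ≡ 0 at y ∈ {2}; g ≡ 0 at y ∈ {2, 5}; common: {2}.
  x = 4: f ≡ 0 at y ∈ {2}; g ≡ 0 at y ∈ ∅; common: ∅.
  x = 5: f ≡ 0 at y ∈ ∅; g ≡ 0 at y ∈ {3}; common: ∅.
  x = 6: f ≡ 0 at y ∈ {5, 6}; g ≡ 0 at y ∈ {1}; common: ∅.
Collecting: common zeros = {(1, 6), (3, 2)}, so the count is 2.
Comparison with the Bézout bound: 2 ≤ 4 = deg(f)·deg(g), as expected for curves with no common component (the affine F_7-count falls short of the bound because intersections may lie at infinity, over extension fields, or carry multiplicity).


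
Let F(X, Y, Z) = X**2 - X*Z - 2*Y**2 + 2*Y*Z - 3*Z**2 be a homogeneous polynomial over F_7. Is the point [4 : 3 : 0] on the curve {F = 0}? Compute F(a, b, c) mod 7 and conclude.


F(4,3,0) ≡ 5 (mod 7); P is NOT on the curve.

Evaluate F(4, 3, 0) term-by-term (mod 7).
  X**2 ↦ 1·16·1·1 = 16
  -X*Z ↦ -1·4·1·0 = 0
  -2*Y**2 ↦ -2·1·9·1 = -18
  2*Y*Z ↦ 2·1·3·0 = 0
  -3*Z**2 ↦ -3·1·1·0 = 0
Sum: F(4, 3, 0) = (16) + (0) + (-18) + (0) + (0) = -2.
Reducing mod 7: -2 ≡ 5 (mod 7).
Since F(a, b, c) ≡ 5 ≠ 0 (mod 7), P does NOT lie on the curve.


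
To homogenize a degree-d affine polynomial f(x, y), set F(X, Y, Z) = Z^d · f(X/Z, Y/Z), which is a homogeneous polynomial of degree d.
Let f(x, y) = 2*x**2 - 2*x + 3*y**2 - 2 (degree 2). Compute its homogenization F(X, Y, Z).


F(X, Y, Z) = 2*X**2 - 2*X*Z + 3*Y**2 - 2*Z**2

deg(f) = 2.
Substitute x = X/Z, y = Y/Z into f, then multiply by Z^2.
  monomial 2·x^2·y^0 ↦ 2·X^2·Y^0·Z^0.
  monomial -2·x^1·y^0 ↦ -2·X^1·Y^0·Z^1.
  monomial 3·x^0·y^2 ↦ 3·X^0·Y^2·Z^0.
  monomial -2·x^0·y^0 ↦ -2·X^0·Y^0·Z^2.
Collecting: F(X, Y, Z) = 2*X**2 - 2*X*Z + 3*Y**2 - 2*Z**2.


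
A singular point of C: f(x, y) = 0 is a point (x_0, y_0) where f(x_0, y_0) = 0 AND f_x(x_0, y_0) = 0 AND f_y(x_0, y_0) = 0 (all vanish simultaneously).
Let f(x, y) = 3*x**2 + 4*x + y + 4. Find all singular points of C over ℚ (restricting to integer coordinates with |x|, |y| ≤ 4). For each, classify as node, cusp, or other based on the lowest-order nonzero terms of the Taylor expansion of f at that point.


No singular points in the scanned grid; C is smooth there.

Compute partial derivatives:
  f_x = 6*x + 4.
  f_y = 1.
f_y = 1 is a nonzero constant, so f_y never vanishes: no point (x, y) can satisfy f = f_x = f_y = 0. In particular no (x, y) ∈ {−4, ..., 4}² is singular; the curve is smooth.


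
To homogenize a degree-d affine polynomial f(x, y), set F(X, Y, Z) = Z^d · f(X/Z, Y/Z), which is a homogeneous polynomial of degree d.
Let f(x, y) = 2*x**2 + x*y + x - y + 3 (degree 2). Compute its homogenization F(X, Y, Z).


F(X, Y, Z) = 2*X**2 + X*Y + X*Z - Y*Z + 3*Z**2

deg(f) = 2.
Substitute x = X/Z, y = Y/Z into f, then multiply by Z^2.
  monomial 2·x^2·y^0 ↦ 2·X^2·Y^0·Z^0.
  monomial 1·x^1·y^1 ↦ 1·X^1·Y^1·Z^0.
  monomial 1·x^1·y^0 ↦ 1·X^1·Y^0·Z^1.
  monomial -1·x^0·y^1 ↦ -1·X^0·Y^1·Z^1.
  monomial 3·x^0·y^0 ↦ 3·X^0·Y^0·Z^2.
Collecting: F(X, Y, Z) = 2*X**2 + X*Y + X*Z - Y*Z + 3*Z**2.


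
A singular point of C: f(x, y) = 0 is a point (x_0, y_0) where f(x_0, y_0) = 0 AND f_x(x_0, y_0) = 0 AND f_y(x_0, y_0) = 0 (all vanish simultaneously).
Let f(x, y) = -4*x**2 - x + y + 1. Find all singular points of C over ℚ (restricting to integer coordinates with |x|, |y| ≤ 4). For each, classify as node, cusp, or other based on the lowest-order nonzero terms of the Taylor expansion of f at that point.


No singular points in the scanned grid; C is smooth there.

Compute partial derivatives:
  f_x = -8*x - 1.
  f_y = 1.
f_y = 1 is a nonzero constant, so f_y never vanishes: no point (x, y) can satisfy f = f_x = f_y = 0. In particular no (x, y) ∈ {−4, ..., 4}² is singular; the curve is smooth.


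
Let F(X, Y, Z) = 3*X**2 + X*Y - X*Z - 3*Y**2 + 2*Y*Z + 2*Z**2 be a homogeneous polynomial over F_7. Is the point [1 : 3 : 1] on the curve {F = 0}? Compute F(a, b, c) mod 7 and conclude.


F(1,3,1) ≡ 0 (mod 7); P is on the curve.

Evaluate F(1, 3, 1) term-by-term (mod 7).
  3*X**2 ↦ 3·1·1·1 = 3
  X*Y ↦ 1·1·3·1 = 3
  -X*Z ↦ -1·1·1·1 = -1
  -3*Y**2 ↦ -3·1·9·1 = -27
  2*Y*Z ↦ 2·1·3·1 = 6
  2*Z**2 ↦ 2·1·1·1 = 2
Sum: F(1, 3, 1) = (3) + (3) + (-1) + (-27) + (6) + (2) = -14.
Reducing mod 7: -14 ≡ 0 (mod 7).
Since F(a, b, c) ≡ 0 (mod 7), P lies on the curve.


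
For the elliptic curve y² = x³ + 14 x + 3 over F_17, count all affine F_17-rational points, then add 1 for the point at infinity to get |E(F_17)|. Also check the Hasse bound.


Affine points = {(1, 1), (1, 16), (3, 2), (3, 15), (4, 2), (4, 15), (7, 6), (7, 11), (8, 7), (8, 10), (9, 5), (9, 12), (10, 2), (10, 15), (11, 3), (11, 14), (13, 6), (13, 11), (14, 6), (14, 11), (15, 1), (15, 16)}; affine count = 22; |E(F_17)| = 23.

Discriminant check: Δ ∝ 4a³ + 27b² = 4·14³ + 27·3² = 4·2744 + 27·9 ≡ 16 (mod 17). Nonzero ⇒ E is nonsingular.
For each x ∈ F_17, compute rhs = x³ + 14·x + 3 mod 17, then count y ∈ F_17 with y² ≡ rhs.
  x = 0: rhs = 3, matching y values: none (0 points).
  x = 1: rhs = 1, matching y values: 1, 16 (2 points).
  x = 2: rhs = 5, matching y values: none (0 points).
  x = 3: rhs = 4, matching y values: 2, 15 (2 points).
  x = 4: rhs = 4, matching y values: 2, 15 (2 points).
  x = 5: rhs = 11, matching y values: none (0 points).
  x = 6: rhs = 14, matching y values: none (0 points).
  x = 7: rhs = 2, matching y values: 6, 11 (2 points).
  x = 8: rhs = 15, matching y values: 7, 10 (2 points).
  x = 9: rhs = 8, matching y values: 5, 12 (2 points).
  x = 10: rhs = 4, matching y values: 2, 15 (2 points).
  x = 11: rhs = 9, matching y values: 3, 14 (2 points).
  x = 12: rhs = 12, matching y values: none (0 points).
  x = 13: rhs = 2, matching y values: 6, 11 (2 points).
  x = 14: rhs = 2, matching y values: 6, 11 (2 points).
  x = 15: rhs = 1, matching y values: 1, 16 (2 points).
  x = 16: rhs = 5, matching y values: none (0 points).
Total affine count: 22.
Full point count |E(F_17)| = 22 + 1 = 23.
Hasse bound: |23 − (17+1)| = |5| = 5 ≤ 2√17 ≈ 8.2462 ✓.


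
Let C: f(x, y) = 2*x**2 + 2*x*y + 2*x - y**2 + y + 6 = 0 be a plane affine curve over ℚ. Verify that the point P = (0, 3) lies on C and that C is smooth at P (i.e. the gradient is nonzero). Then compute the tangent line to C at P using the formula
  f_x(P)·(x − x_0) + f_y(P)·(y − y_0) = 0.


Tangent line at P: 8*x - 5*y + 15 = 0.

Step 1: f(0, 3) = 0, so P lies on C.
Step 2: partial derivatives
  f_x(x, y) = 4*x + 2*y + 2, f_y(x, y) = 2*x - 2*y + 1.
  f_x(P) = 8, f_y(P) = -5 (gradient nonzero, so P is smooth).
Step 3: tangent line at P: 8·(x − 0) + -5·(y − 3) = 0.
Expanding: 8*x - 5*y + 15 = 0.


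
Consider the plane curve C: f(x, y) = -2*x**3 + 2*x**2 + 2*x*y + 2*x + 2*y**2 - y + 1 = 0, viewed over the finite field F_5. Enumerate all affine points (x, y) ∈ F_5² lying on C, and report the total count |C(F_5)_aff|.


Affine F_5-points: {(4, 2)}; count = 1.

For each of the 25 pairs (x, y) ∈ F_5², evaluate f(x, y) mod 5. Record the zeros.
  x = 0: [0↦1, 1↦2, 2↦2, 3↦1, 4↦4]  zeros at y ∈ ∅
  x = 1: [0↦3, 1↦1, 2↦3, 3↦4, 4↦4]  zeros at y ∈ ∅
  x = 2: [0↦2, 1↦2, 2↦1, 3↦4, 4↦1]  zeros at y ∈ ∅
  x = 3: [0↦1, 1↦3, 2↦4, 3↦4, 4↦3]  zeros at y ∈ ∅
  x = 4: [0↦3, 1↦2, 2↦0, 3↦2, 4↦3]  zeros at y ∈ {2}
Collecting zeros: affine points = {(4, 2)}.
Total count |C(F_5)_aff| = 1.


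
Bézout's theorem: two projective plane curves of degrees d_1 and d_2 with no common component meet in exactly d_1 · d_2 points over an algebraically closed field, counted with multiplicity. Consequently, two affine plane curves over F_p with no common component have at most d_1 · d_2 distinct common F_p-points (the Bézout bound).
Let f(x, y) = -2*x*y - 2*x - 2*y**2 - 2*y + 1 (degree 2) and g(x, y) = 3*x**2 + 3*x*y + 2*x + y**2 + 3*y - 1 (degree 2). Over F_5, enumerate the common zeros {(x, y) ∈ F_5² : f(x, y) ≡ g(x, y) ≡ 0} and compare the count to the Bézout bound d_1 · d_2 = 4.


Common zeros: {(3, 1)}; count = 1; Bézout bound = 4.

deg(f) = 2, deg(g) = 2, so Bézout bound = 4.
Scan x ∈ F_5. For each x, list the y ∈ F_5 with f(x, y) ≡ 0 and those with g(x, y) ≡ 0 (mod 5); the common zeros in that column are the intersection.
  x = 0: f ≡ 0 at y ∈ ∅; g ≡ 0 at y ∈ ∅; common: ∅.
  x = 1: f ≡ 0 at y ∈ ∅; g ≡ 0 at y ∈ {2}; common: ∅.
  x = 2: f ≡ 0 at y ∈ ∅; g ≡ 0 at y ∈ {0, 1}; common: ∅.
  x = 3: f ≡ 0 at y ∈ {0, 1}; g ≡ 0 at y ∈ {1, 2}; common: {1}.
  x = 4: f ≡ 0 at y ∈ {2, 3}; g ≡ 0 at y ∈ {0}; common: ∅.
Collecting: common zeros = {(3, 1)}, so the count is 1.
Comparison with the Bézout bound: 1 ≤ 4 = deg(f)·deg(g), as expected for curves with no common component (the affine F_5-count falls short of the bound because intersections may lie at infinity, over extension fields, or carry multiplicity).


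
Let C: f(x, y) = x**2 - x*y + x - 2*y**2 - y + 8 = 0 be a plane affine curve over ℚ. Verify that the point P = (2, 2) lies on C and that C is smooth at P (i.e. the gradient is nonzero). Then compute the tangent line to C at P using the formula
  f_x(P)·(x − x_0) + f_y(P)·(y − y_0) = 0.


Tangent line at P: 3*x - 11*y + 16 = 0.

Step 1: f(2, 2) = 0, so P lies on C.
Step 2: partial derivatives
  f_x(x, y) = 2*x - y + 1, f_y(x, y) = -x - 4*y - 1.
  f_x(P) = 3, f_y(P) = -11 (gradient nonzero, so P is smooth).
Step 3: tangent line at P: 3·(x − 2) + -11·(y − 2) = 0.
Expanding: 3*x - 11*y + 16 = 0.


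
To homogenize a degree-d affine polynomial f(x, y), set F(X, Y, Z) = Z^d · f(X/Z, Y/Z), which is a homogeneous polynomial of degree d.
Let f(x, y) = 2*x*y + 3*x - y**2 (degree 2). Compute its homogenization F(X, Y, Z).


F(X, Y, Z) = 2*X*Y + 3*X*Z - Y**2

deg(f) = 2.
Substitute x = X/Z, y = Y/Z into f, then multiply by Z^2.
  monomial 2·x^1·y^1 ↦ 2·X^1·Y^1·Z^0.
  monomial 3·x^1·y^0 ↦ 3·X^1·Y^0·Z^1.
  monomial -1·x^0·y^2 ↦ -1·X^0·Y^2·Z^0.
Collecting: F(X, Y, Z) = 2*X*Y + 3*X*Z - Y**2.


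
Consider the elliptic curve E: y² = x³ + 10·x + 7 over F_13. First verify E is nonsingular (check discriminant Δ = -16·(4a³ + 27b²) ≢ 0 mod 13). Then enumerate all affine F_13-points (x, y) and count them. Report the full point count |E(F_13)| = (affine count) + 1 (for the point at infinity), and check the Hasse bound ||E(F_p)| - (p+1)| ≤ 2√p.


Affine points = {(2, 3), (2, 10), (3, 5), (3, 8), (5, 0), (6, 6), (6, 7), (7, 2), (7, 11), (8, 1), (8, 12), (12, 3), (12, 10)}; affine count = 13; |E(F_13)| = 14.

Discriminant check: Δ ∝ 4a³ + 27b² = 4·10³ + 27·7² = 4·1000 + 27·49 ≡ 6 (mod 13). Nonzero ⇒ E is nonsingular.
For each x ∈ F_13, compute rhs = x³ + 10·x + 7 mod 13, then count y ∈ F_13 with y² ≡ rhs.
  x = 0: rhs = 7, matching y values: none (0 points).
  x = 1: rhs = 5, matching y values: none (0 points).
  x = 2: rhs = 9, matching y values: 3, 10 (2 points).
  x = 3: rhs = 12, matching y values: 5, 8 (2 points).
  x = 4: rhs = 7, matching y values: none (0 points).
  x = 5: rhs = 0, matching y values: 0 (1 points).
  x = 6: rhs = 10, matching y values: 6, 7 (2 points).
  x = 7: rhs = 4, matching y values: 2, 11 (2 points).
  x = 8: rhs = 1, matching y values: 1, 12 (2 points).
  x = 9: rhs = 7, matching y values: none (0 points).
  x = 10: rhs = 2, matching y values: none (0 points).
  x = 11: rhs = 5, matching y values: none (0 points).
  x = 12: rhs = 9, matching y values: 3, 10 (2 points).
Total affine count: 13.
Full point count |E(F_13)| = 13 + 1 = 14.
Hasse bound: |14 − (13+1)| = |0| = 0 ≤ 2√13 ≈ 7.2111 ✓.


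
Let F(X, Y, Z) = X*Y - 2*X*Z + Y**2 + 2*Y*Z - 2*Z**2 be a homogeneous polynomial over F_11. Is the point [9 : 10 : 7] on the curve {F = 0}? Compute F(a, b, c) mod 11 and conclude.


F(9,10,7) ≡ 7 (mod 11); P is NOT on the curve.

Evaluate F(9, 10, 7) term-by-term (mod 11).
  X*Y ↦ 1·9·10·1 = 90
  -2*X*Z ↦ -2·9·1·7 = -126
  Y**2 ↦ 1·1·100·1 = 100
  2*Y*Z ↦ 2·1·10·7 = 140
  -2*Z**2 ↦ -2·1·1·49 = -98
Sum: F(9, 10, 7) = (90) + (-126) + (100) + (140) + (-98) = 106.
Reducing mod 11: 106 ≡ 7 (mod 11).
Since F(a, b, c) ≡ 7 ≠ 0 (mod 11), P does NOT lie on the curve.


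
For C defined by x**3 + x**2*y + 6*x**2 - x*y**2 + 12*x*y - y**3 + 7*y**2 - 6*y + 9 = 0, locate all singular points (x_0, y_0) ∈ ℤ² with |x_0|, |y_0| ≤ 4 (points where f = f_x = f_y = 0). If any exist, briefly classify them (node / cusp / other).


Singular points: {(-3, 3)}; classification: cusp.

Compute partial derivatives:
  f_x = 3*x**2 + 2*x*y + 12*x - y**2 + 12*y.
  f_y = x**2 - 2*x*y + 12*x - 3*y**2 + 14*y - 6.
Scan x_0 ∈ {−4, ..., 4}. For each x_0, f_y(x_0, y) is a polynomial in y; find its integer roots y ∈ {−4, ..., 4}, then test f_x and f at those candidates.
  x = -4: f_y(-4, y) = -3*y**2 + 22*y - 38; no integer root y with |y| ≤ 4.
  x = -3: f_y(-3, y) = -3*y**2 + 20*y - 33; vanishes at y ∈ {3}. (-3, 3): f_x = 0, f = 0 — SINGULAR.
  x = -2: f_y(-2, y) = -3*y**2 + 18*y - 26; no integer root y with |y| ≤ 4.
  x = -1: f_y(-1, y) = -3*y**2 + 16*y - 17; no integer root y with |y| ≤ 4.
  x = 0: f_y(0, y) = -3*y**2 + 14*y - 6; no integer root y with |y| ≤ 4.
  x = 1: f_y(1, y) = -3*y**2 + 12*y + 7; no integer root y with |y| ≤ 4.
  x = 2: f_y(2, y) = -3*y**2 + 10*y + 22; no integer root y with |y| ≤ 4.
  x = 3: f_y(3, y) = -3*y**2 + 8*y + 39; no integer root y with |y| ≤ 4.
  x = 4: f_y(4, y) = -3*y**2 + 6*y + 58; no integer root y with |y| ≤ 4.
Only singular point on the grid: (-3, 3).
Classify: substitute x = -3 + u, y = 3 + v and expand: f = u**3 + u**2*v - u*v**2 - v**3 + v**2.
No constant or linear terms (consistent with a singular point). Quadratic part: v**2. Cubic part: u**3 + u**2*v - u*v**2 - v**3.
The quadratic part v**2 is a perfect square, so there is a single (double) tangent line v = 0, i.e. y = 3. Restricting the cubic part to that line (v = 0) leaves u**3 ≠ 0, so f is not divisible by v and the branch is v² ≈ -u**3 to lowest order — this is a cusp.
Classification: cusp.


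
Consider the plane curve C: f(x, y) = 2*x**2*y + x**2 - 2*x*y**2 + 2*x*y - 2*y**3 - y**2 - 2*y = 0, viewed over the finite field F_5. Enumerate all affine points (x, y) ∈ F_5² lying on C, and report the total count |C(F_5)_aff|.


Affine F_5-points: {(0, 0), (0, 1), (2, 3), (4, 2), (4, 3)}; count = 5.

For each of the 25 pairs (x, y) ∈ F_5², evaluate f(x, y) mod 5. Record the zeros.
  x = 0: [0↦0, 1↦0, 2↦1, 3↦1, 4↦3]  zeros at y ∈ {0, 1}
  x = 1: [0↦1, 1↦3, 2↦2, 3↦1, 4↦3]  zeros at y ∈ ∅
  x = 2: [0↦4, 1↦2, 2↦3, 3↦0, 4↦1]  zeros at y ∈ {3}
  x = 3: [0↦4, 1↦2, 2↦4, 3↦3, 4↦2]  zeros at y ∈ ∅
  x = 4: [0↦1, 1↦3, 2↦0, 3↦0, 4↦1]  zeros at y ∈ {2, 3}
Collecting zeros: affine points = {(0, 0), (0, 1), (2, 3), (4, 2), (4, 3)}.
Total count |C(F_5)_aff| = 5.


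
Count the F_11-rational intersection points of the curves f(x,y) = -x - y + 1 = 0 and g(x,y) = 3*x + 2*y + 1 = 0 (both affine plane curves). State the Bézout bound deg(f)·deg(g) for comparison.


Common zeros: {(8, 4)}; count = 1; Bézout bound = 1.

deg(f) = 1, deg(g) = 1, so Bézout bound = 1.
Scan x ∈ F_11. For each x, list the y ∈ F_11 with f(x, y) ≡ 0 and those with g(x, y) ≡ 0 (mod 11); the common zeros in that column are the intersection.
  x = 0: f ≡ 0 at y ∈ {1}; g ≡ 0 at y ∈ {5}; common: ∅.
  x = 1: f ≡ 0 at y ∈ {0}; g ≡ 0 at y ∈ {9}; common: ∅.
  x = 2: f ≡ 0 at y ∈ {10}; g ≡ 0 at y ∈ {2}; common: ∅.
  x = 3: f ≡ 0 at y ∈ {9}; g ≡ 0 at y ∈ {6}; common: ∅.
  x = 4: f ≡ 0 at y ∈ {8}; g ≡ 0 at y ∈ {10}; common: ∅.
  x = 5: f ≡ 0 at y ∈ {7}; g ≡ 0 at y ∈ {3}; common: ∅.
  x = 6: f ≡ 0 at y ∈ {6}; g ≡ 0 at y ∈ {7}; common: ∅.
  x = 7: f ≡ 0 at y ∈ {5}; g ≡ 0 at y ∈ {0}; common: ∅.
  x = 8: f ≡ 0 at y ∈ {4}; g ≡ 0 at y ∈ {4}; common: {4}.
  x = 9: f ≡ 0 at y ∈ {3}; g ≡ 0 at y ∈ {8}; common: ∅.
  x = 10: f ≡ 0 at y ∈ {2}; g ≡ 0 at y ∈ {1}; common: ∅.
Collecting: common zeros = {(8, 4)}, so the count is 1.
Comparison with the Bézout bound: 1 ≤ 1 = deg(f)·deg(g), as expected for curves with no common component (the bound is attained).


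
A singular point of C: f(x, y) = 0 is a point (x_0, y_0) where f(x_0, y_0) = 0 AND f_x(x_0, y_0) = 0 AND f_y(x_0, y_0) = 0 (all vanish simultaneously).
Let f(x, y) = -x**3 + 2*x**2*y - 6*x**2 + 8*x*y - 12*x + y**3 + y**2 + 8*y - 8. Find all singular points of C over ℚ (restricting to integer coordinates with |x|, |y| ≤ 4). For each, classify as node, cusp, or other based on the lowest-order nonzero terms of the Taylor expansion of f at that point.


Singular points: {(-2, 0)}; classification: cusp.

Compute partial derivatives:
  f_x = -3*x**2 + 4*x*y - 12*x + 8*y - 12.
  f_y = 2*x**2 + 8*x + 3*y**2 + 2*y + 8.
Scan x_0 ∈ {−4, ..., 4}. For each x_0, f_y(x_0, y) is a polynomial in y; find its integer roots y ∈ {−4, ..., 4}, then test f_x and f at those candidates.
  x = -4: f_y(-4, y) = 3*y**2 + 2*y + 8; no integer root y with |y| ≤ 4.
  x = -3: f_y(-3, y) = 3*y**2 + 2*y + 2; no integer root y with |y| ≤ 4.
  x = -2: f_y(-2, y) = 3*y**2 + 2*y; vanishes at y ∈ {0}. (-2, 0): f_x = 0, f = 0 — SINGULAR.
  x = -1: f_y(-1, y) = 3*y**2 + 2*y + 2; no integer root y with |y| ≤ 4.
  x = 0: f_y(0, y) = 3*y**2 + 2*y + 8; no integer root y with |y| ≤ 4.
  x = 1: f_y(1, y) = 3*y**2 + 2*y + 18; no integer root y with |y| ≤ 4.
  x = 2: f_y(2, y) = 3*y**2 + 2*y + 32; no integer root y with |y| ≤ 4.
  x = 3: f_y(3, y) = 3*y**2 + 2*y + 50; no integer root y with |y| ≤ 4.
  x = 4: f_y(4, y) = 3*y**2 + 2*y + 72; no integer root y with |y| ≤ 4.
Only singular point on the grid: (-2, 0).
Classify: substitute x = -2 + u, y = 0 + v and expand: f = -u**3 + 2*u**2*v + v**3 + v**2.
No constant or linear terms (consistent with a singular point). Quadratic part: v**2. Cubic part: -u**3 + 2*u**2*v + v**3.
The quadratic part v**2 is a perfect square, so there is a single (double) tangent line v = 0, i.e. y = 0. Restricting the cubic part to that line (v = 0) leaves -u**3 ≠ 0, so f is not divisible by v and the branch is v² ≈ u**3 to lowest order — this is a cusp.
Classification: cusp.


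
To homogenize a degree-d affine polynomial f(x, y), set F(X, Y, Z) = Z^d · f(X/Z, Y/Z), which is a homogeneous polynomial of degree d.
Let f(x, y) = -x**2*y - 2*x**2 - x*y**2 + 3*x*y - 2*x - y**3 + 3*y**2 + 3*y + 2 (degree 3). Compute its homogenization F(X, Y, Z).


F(X, Y, Z) = -X**2*Y - 2*X**2*Z - X*Y**2 + 3*X*Y*Z - 2*X*Z**2 - Y**3 + 3*Y**2*Z + 3*Y*Z**2 + 2*Z**3

deg(f) = 3.
Substitute x = X/Z, y = Y/Z into f, then multiply by Z^3.
  monomial -1·x^2·y^1 ↦ -1·X^2·Y^1·Z^0.
  monomial -2·x^2·y^0 ↦ -2·X^2·Y^0·Z^1.
  monomial -1·x^1·y^2 ↦ -1·X^1·Y^2·Z^0.
  monomial 3·x^1·y^1 ↦ 3·X^1·Y^1·Z^1.
  monomial -2·x^1·y^0 ↦ -2·X^1·Y^0·Z^2.
  monomial -1·x^0·y^3 ↦ -1·X^0·Y^3·Z^0.
  monomial 3·x^0·y^2 ↦ 3·X^0·Y^2·Z^1.
  monomial 3·x^0·y^1 ↦ 3·X^0·Y^1·Z^2.
  monomial 2·x^0·y^0 ↦ 2·X^0·Y^0·Z^3.
Collecting: F(X, Y, Z) = -X**2*Y - 2*X**2*Z - X*Y**2 + 3*X*Y*Z - 2*X*Z**2 - Y**3 + 3*Y**2*Z + 3*Y*Z**2 + 2*Z**3.


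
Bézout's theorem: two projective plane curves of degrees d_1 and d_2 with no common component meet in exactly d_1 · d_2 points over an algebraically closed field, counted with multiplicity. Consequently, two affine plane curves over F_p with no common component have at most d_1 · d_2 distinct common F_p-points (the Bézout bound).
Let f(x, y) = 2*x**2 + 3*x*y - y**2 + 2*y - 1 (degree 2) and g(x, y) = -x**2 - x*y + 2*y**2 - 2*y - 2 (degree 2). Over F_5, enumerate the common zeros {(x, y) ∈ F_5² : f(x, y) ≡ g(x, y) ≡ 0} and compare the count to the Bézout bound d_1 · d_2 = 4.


Common zeros: ∅; count = 0; Bézout bound = 4.

deg(f) = 2, deg(g) = 2, so Bézout bound = 4.
Scan x ∈ F_5. For each x, list the y ∈ F_5 with f(x, y) ≡ 0 and those with g(x, y) ≡ 0 (mod 5); the common zeros in that column are the intersection.
  x = 0: f ≡ 0 at y ∈ {1}; g ≡ 0 at y ∈ {3}; common: ∅.
  x = 1: f ≡ 0 at y ∈ {1, 4}; g ≡ 0 at y ∈ ∅; common: ∅.
  x = 2: f ≡ 0 at y ∈ ∅; g ≡ 0 at y ∈ {3, 4}; common: ∅.
  x = 3: f ≡ 0 at y ∈ {2, 4}; g ≡ 0 at y ∈ ∅; common: ∅.
  x = 4: f ≡ 0 at y ∈ {2}; g ≡ 0 at y ∈ {4}; common: ∅.
Collecting: common zeros = ∅, so the count is 0.
Comparison with the Bézout bound: 0 ≤ 4 = deg(f)·deg(g), as expected for curves with no common component (the affine F_5-count falls short of the bound because intersections may lie at infinity, over extension fields, or carry multiplicity).


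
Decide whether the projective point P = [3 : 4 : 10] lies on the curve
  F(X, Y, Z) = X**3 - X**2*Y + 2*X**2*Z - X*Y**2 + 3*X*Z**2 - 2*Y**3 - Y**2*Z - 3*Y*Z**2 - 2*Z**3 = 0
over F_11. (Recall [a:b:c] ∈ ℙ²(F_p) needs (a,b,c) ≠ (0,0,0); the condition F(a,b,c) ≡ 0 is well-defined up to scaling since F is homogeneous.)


F(3,4,10) ≡ 10 (mod 11); P is NOT on the curve.

Evaluate F(3, 4, 10) term-by-term (mod 11).
  X**3 ↦ 1·27·1·1 = 27
  -X**2*Y ↦ -1·9·4·1 = -36
  2*X**2*Z ↦ 2·9·1·10 = 180
  -X*Y**2 ↦ -1·3·16·1 = -48
  3*X*Z**2 ↦ 3·3·1·100 = 900
  -2*Y**3 ↦ -2·1·64·1 = -128
  -Y**2*Z ↦ -1·1·16·10 = -160
  -3*Y*Z**2 ↦ -3·1·4·100 = -1200
  -2*Z**3 ↦ -2·1·1·1000 = -2000
Sum: F(3, 4, 10) = (27) + (-36) + (180) + (-48) + (900) + (-128) + (-160) + (-1200) + (-2000) = -2465.
Reducing mod 11: -2465 ≡ 10 (mod 11).
Since F(a, b, c) ≡ 10 ≠ 0 (mod 11), P does NOT lie on the curve.


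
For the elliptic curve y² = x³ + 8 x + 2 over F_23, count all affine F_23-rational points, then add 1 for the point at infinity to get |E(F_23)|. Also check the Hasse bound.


Affine points = {(0, 5), (0, 18), (2, 7), (2, 16), (4, 11), (4, 12), (5, 11), (5, 12), (6, 6), (6, 17), (8, 7), (8, 16), (10, 1), (10, 22), (11, 8), (11, 15), (12, 3), (12, 20), (13, 7), (13, 16), (14, 11), (14, 12), (15, 1), (15, 22), (21, 1), (21, 22), (22, 4), (22, 19)}; affine count = 28; |E(F_23)| = 29.

Discriminant check: Δ ∝ 4a³ + 27b² = 4·8³ + 27·2² = 4·512 + 27·4 ≡ 17 (mod 23). Nonzero ⇒ E is nonsingular.
For each x ∈ F_23, compute rhs = x³ + 8·x + 2 mod 23, then count y ∈ F_23 with y² ≡ rhs.
  x = 0: rhs = 2, matching y values: 5, 18 (2 points).
  x = 1: rhs = 11, matching y values: none (0 points).
  x = 2: rhs = 3, matching y values: 7, 16 (2 points).
  x = 3: rhs = 7, matching y values: none (0 points).
  x = 4: rhs = 6, matching y values: 11, 12 (2 points).
  x = 5: rhs = 6, matching y values: 11, 12 (2 points).
  x = 6: rhs = 13, matching y values: 6, 17 (2 points).
  x = 7: rhs = 10, matching y values: none (0 points).
  x = 8: rhs = 3, matching y values: 7, 16 (2 points).
  x = 9: rhs = 21, matching y values: none (0 points).
  x = 10: rhs = 1, matching y values: 1, 22 (2 points).
  x = 11: rhs = 18, matching y values: 8, 15 (2 points).
  x = 12: rhs = 9, matching y values: 3, 20 (2 points).
  x = 13: rhs = 3, matching y values: 7, 16 (2 points).
  x = 14: rhs = 6, matching y values: 11, 12 (2 points).
  x = 15: rhs = 1, matching y values: 1, 22 (2 points).
  x = 16: rhs = 17, matching y values: none (0 points).
  x = 17: rhs = 14, matching y values: none (0 points).
  x = 18: rhs = 21, matching y values: none (0 points).
  x = 19: rhs = 21, matching y values: none (0 points).
  x = 20: rhs = 20, matching y values: none (0 points).
  x = 21: rhs = 1, matching y values: 1, 22 (2 points).
  x = 22: rhs = 16, matching y values: 4, 19 (2 points).
Total affine count: 28.
Full point count |E(F_23)| = 28 + 1 = 29.
Hasse bound: |29 − (23+1)| = |5| = 5 ≤ 2√23 ≈ 9.5917 ✓.


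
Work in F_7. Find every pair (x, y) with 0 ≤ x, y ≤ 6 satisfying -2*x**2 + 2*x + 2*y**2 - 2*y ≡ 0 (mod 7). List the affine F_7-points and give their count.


Affine F_7-points: {(0, 0), (0, 1), (1, 0), (1, 1), (2, 2), (2, 6), (3, 3), (3, 5), (4, 4), (5, 3), (5, 5), (6, 2), (6, 6)}; count = 13.

For each of the 49 pairs (x, y) ∈ F_7², evaluate f(x, y) mod 7. Record the zeros.
  x = 0: [0↦0, 1↦0, 2↦4, 3↦5, 4↦3, 5↦5, 6↦4]  zeros at y ∈ {0, 1}
  x = 1: [0↦0, 1↦0, 2↦4, 3↦5, 4↦3, 5↦5, 6↦4]  zeros at y ∈ {0, 1}
  x = 2: [0↦3, 1↦3, 2↦0, 3↦1, 4↦6, 5↦1, 6↦0]  zeros at y ∈ {2, 6}
  x = 3: [0↦2, 1↦2, 2↦6, 3↦0, 4↦5, 5↦0, 6↦6]  zeros at y ∈ {3, 5}
  x = 4: [0↦4, 1↦4, 2↦1, 3↦2, 4↦0, 5↦2, 6↦1]  zeros at y ∈ {4}
  x = 5: [0↦2, 1↦2, 2↦6, 3↦0, 4↦5, 5↦0, 6↦6]  zeros at y ∈ {3, 5}
  x = 6: [0↦3, 1↦3, 2↦0, 3↦1, 4↦6, 5↦1, 6↦0]  zeros at y ∈ {2, 6}
Collecting zeros: affine points = {(0, 0), (0, 1), (1, 0), (1, 1), (2, 2), (2, 6), (3, 3), (3, 5), (4, 4), (5, 3), (5, 5), (6, 2), (6, 6)}.
Total count |C(F_7)_aff| = 13.


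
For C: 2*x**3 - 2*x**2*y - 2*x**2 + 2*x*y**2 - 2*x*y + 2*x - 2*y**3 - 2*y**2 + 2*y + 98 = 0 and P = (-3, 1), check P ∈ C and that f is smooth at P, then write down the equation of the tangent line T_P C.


Tangent line at P: 80*x - 32*y + 272 = 0.

Step 1: f(-3, 1) = 0, so P lies on C.
Step 2: partial derivatives
  f_x(x, y) = 6*x**2 - 4*x*y - 4*x + 2*y**2 - 2*y + 2, f_y(x, y) = -2*x**2 + 4*x*y - 2*x - 6*y**2 - 4*y + 2.
  f_x(P) = 80, f_y(P) = -32 (gradient nonzero, so P is smooth).
Step 3: tangent line at P: 80·(x − -3) + -32·(y − 1) = 0.
Expanding: 80*x - 32*y + 272 = 0.


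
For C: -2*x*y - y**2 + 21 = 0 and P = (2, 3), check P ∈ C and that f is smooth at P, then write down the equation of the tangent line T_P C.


Tangent line at P: -6*x - 10*y + 42 = 0.

Step 1: f(2, 3) = 0, so P lies on C.
Step 2: partial derivatives
  f_x(x, y) = -2*y, f_y(x, y) = -2*x - 2*y.
  f_x(P) = -6, f_y(P) = -10 (gradient nonzero, so P is smooth).
Step 3: tangent line at P: -6·(x − 2) + -10·(y − 3) = 0.
Expanding: -6*x - 10*y + 42 = 0.


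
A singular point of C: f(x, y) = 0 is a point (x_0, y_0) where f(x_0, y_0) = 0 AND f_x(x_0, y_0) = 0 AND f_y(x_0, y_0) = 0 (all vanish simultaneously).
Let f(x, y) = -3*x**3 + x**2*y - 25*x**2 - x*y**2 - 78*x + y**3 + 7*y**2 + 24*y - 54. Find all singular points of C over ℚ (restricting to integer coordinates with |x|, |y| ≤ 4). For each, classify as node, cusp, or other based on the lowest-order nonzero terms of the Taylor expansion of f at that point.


Singular points: {(-3, -3)}; classification: node.

Compute partial derivatives:
  f_x = -9*x**2 + 2*x*y - 50*x - y**2 - 78.
  f_y = x**2 - 2*x*y + 3*y**2 + 14*y + 24.
Scan x_0 ∈ {−4, ..., 4}. For each x_0, f_y(x_0, y) is a polynomial in y; find its integer roots y ∈ {−4, ..., 4}, then test f_x and f at those candidates.
  x = -4: f_y(-4, y) = 3*y**2 + 22*y + 40; vanishes at y ∈ {-4}. (-4, -4): f_x = -6 ≠ 0.
  x = -3: f_y(-3, y) = 3*y**2 + 20*y + 33; vanishes at y ∈ {-3}. (-3, -3): f_x = 0, f = 0 — SINGULAR.
  x = -2: f_y(-2, y) = 3*y**2 + 18*y + 28; no integer root y with |y| ≤ 4.
  x = -1: f_y(-1, y) = 3*y**2 + 16*y + 25; no integer root y with |y| ≤ 4.
  x = 0: f_y(0, y) = 3*y**2 + 14*y + 24; no integer root y with |y| ≤ 4.
  x = 1: f_y(1, y) = 3*y**2 + 12*y + 25; no integer root y with |y| ≤ 4.
  x = 2: f_y(2, y) = 3*y**2 + 10*y + 28; no integer root y with |y| ≤ 4.
  x = 3: f_y(3, y) = 3*y**2 + 8*y + 33; no integer root y with |y| ≤ 4.
  x = 4: f_y(4, y) = 3*y**2 + 6*y + 40; no integer root y with |y| ≤ 4.
Only singular point on the grid: (-3, -3).
Classify: substitute x = -3 + u, y = -3 + v and expand: f = -3*u**3 + u**2*v - u**2 - u*v**2 + v**3 + v**2.
No constant or linear terms (consistent with a singular point). Quadratic part: -u**2 + v**2. Cubic part: -3*u**3 + u**2*v - u*v**2 + v**3.
The quadratic part v**2 - u**2 = (v − u)(v + u) splits into two distinct linear factors, so there are two distinct tangent lines y − -3 = ±(x − -3) — this is a node (ordinary double point).
Classification: node.


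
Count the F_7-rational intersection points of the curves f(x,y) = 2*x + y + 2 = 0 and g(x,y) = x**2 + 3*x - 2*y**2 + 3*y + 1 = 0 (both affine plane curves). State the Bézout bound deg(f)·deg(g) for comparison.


Common zeros: {(3, 6)}; count = 1; Bézout bound = 2.

deg(f) = 1, deg(g) = 2, so Bézout bound = 2.
Scan x ∈ F_7. For each x, list the y ∈ F_7 with f(x, y) ≡ 0 and those with g(x, y) ≡ 0 (mod 7); the common zeros in that column are the intersection.
  x = 0: f ≡ 0 at y ∈ {5}; g ≡ 0 at y ∈ ∅; common: ∅.
  x = 1: f ≡ 0 at y ∈ {3}; g ≡ 0 at y ∈ {6}; common: ∅.
  x = 2: f ≡ 0 at y ∈ {1}; g ≡ 0 at y ∈ ∅; common: ∅.
  x = 3: f ≡ 0 at y ∈ {6}; g ≡ 0 at y ∈ {6}; common: {6}.
  x = 4: f ≡ 0 at y ∈ {4}; g ≡ 0 at y ∈ ∅; common: ∅.
  x = 5: f ≡ 0 at y ∈ {2}; g ≡ 0 at y ∈ {1, 4}; common: ∅.
  x = 6: f ≡ 0 at y ∈ {0}; g ≡ 0 at y ∈ {1, 4}; common: ∅.
Collecting: common zeros = {(3, 6)}, so the count is 1.
Comparison with the Bézout bound: 1 ≤ 2 = deg(f)·deg(g), as expected for curves with no common component (the affine F_7-count falls short of the bound because intersections may lie at infinity, over extension fields, or carry multiplicity).


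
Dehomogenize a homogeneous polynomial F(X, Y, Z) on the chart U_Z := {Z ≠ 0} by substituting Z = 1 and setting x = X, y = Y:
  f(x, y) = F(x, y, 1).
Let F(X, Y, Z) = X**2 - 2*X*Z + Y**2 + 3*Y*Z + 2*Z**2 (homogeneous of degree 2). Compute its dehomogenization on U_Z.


f(x, y) = x**2 - 2*x + y**2 + 3*y + 2

On U_Z we set Z = 1. Each monomial c·X^i·Y^j·Z^k in F becomes c·x^i·y^j·1^k = c·x^i·y^j.
Substituting Z = 1: F(X, Y, 1) = x**2 - 2*x + y**2 + 3*y + 2.
Note: deg(f) ≤ deg(F) = 2; strict inequality happens when F is divisible by Z (lost terms).


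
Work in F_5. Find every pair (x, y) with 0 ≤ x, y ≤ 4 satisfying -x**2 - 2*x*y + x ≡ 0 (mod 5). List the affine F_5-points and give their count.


Affine F_5-points: {(0, 0), (0, 1), (0, 2), (0, 3), (0, 4), (1, 0), (2, 2), (3, 4), (4, 1)}; count = 9.

For each of the 25 pairs (x, y) ∈ F_5², evaluate f(x, y) mod 5. Record the zeros.
  x = 0: [0↦0, 1↦0, 2↦0, 3↦0, 4↦0]  zeros at y ∈ {0, 1, 2, 3, 4}
  x = 1: [0↦0, 1↦3, 2↦1, 3↦4, 4↦2]  zeros at y ∈ {0}
  x = 2: [0↦3, 1↦4, 2↦0, 3↦1, 4↦2]  zeros at y ∈ {2}
  x = 3: [0↦4, 1↦3, 2↦2, 3↦1, 4↦0]  zeros at y ∈ {4}
  x = 4: [0↦3, 1↦0, 2↦2, 3↦4, 4↦1]  zeros at y ∈ {1}
Collecting zeros: affine points = {(0, 0), (0, 1), (0, 2), (0, 3), (0, 4), (1, 0), (2, 2), (3, 4), (4, 1)}.
Total count |C(F_5)_aff| = 9.
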